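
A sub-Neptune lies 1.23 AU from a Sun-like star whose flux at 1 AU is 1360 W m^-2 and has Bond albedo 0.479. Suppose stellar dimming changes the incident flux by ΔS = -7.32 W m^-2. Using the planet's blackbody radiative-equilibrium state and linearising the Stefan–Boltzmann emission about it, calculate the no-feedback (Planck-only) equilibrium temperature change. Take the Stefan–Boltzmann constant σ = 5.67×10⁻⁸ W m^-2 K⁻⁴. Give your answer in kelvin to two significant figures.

By the inverse-square law, S = 1360/1.23² = 898.9 W m^-2.
Reference equilibrium: T_e = [S(1−α)/(4σ)]^(1/4) = 213.2 K.
TOA radiative forcing: ΔF = (1−α)ΔS/4 = 0.521·(-7.32)/4 = -0.9534 W m^-2.
Planck response: λ_P = 4σT_e³ = 4·5.67×10⁻⁸·(213.2)³ = 2.197 W m^-2/K.
ΔT₀ = ΔF/λ_P = -0.9534/2.197 = -0.434 K.

-0.43 K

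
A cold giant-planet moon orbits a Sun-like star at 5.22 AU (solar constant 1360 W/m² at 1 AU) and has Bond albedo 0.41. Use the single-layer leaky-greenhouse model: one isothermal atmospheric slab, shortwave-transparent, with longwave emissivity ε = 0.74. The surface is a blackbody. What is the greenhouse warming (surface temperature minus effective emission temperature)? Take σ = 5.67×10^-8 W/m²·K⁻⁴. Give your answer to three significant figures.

Flux at the orbit: S = 1360/(5.22)² = 49.91 W/m².
Effective emission temperature (TOA balance): σT_e⁴ = S(1−α)/4 = 7.362 W/m² → T_e = 106.7 K.
The surface balance (absorbed SW + ε·downward IR = σT_s⁴) with T_a⁴ = T_s⁴/2 reduces to T_s = T_e·[2/(2−ε)]^¼ = 119.8 K.
The atmosphere warms the surface by 13.07 K.

13.1 kelvin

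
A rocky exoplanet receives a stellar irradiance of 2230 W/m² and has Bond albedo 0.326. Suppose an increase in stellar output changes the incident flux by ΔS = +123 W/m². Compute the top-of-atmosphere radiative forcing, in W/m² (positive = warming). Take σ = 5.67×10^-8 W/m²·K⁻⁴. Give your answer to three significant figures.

20.7 W/m²

ΔF = Δ[S(1−α)]/4 = (1−0.326)·+123/4 = 20.73 W/m².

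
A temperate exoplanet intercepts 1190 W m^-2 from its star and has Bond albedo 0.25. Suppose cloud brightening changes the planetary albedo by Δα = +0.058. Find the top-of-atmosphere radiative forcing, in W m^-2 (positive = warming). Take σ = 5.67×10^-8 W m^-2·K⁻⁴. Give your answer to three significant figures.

-17.3 W m^-2

ΔF = −(S/4)Δα = −(1190/4)×(+0.058) = -17.26 W m^-2.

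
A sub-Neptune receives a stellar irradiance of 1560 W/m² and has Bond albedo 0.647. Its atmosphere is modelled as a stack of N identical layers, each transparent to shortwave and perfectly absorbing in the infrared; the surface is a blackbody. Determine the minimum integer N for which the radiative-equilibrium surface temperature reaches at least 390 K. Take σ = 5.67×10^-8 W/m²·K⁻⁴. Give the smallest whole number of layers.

9

The effective emission temperature is T_e = [S(1−α)/(4σ)]^¼ = 222.0 K.
T_s = (N+1)^(1/4)·T_e ≥ 390 K requires N+1 ≥ (T_s/T_e)⁴ = (390/222.0)⁴ = 9.528.
Rounding up, N = 9.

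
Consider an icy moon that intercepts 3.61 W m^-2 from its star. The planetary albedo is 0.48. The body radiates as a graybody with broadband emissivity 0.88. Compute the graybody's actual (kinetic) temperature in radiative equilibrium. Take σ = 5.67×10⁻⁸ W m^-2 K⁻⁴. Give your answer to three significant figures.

55.4 K

Absorbed flux (global mean): S(1−α)/4 = 3.610·0.52/4 = 0.4693 W m^-2.
Equating to εσT⁴ with ε = 0.88: T = (0.4693/0.88σ)^(1/4) = 55.38 K.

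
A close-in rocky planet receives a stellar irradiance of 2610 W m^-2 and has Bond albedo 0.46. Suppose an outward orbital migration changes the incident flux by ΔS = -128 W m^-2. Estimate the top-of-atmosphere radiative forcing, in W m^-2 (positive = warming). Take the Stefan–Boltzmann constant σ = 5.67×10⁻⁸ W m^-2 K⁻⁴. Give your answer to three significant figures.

ΔF = Δ[S(1−α)]/4 = (1−0.46)·-128/4 = -17.28 W m^-2.

-17.3 W m^-2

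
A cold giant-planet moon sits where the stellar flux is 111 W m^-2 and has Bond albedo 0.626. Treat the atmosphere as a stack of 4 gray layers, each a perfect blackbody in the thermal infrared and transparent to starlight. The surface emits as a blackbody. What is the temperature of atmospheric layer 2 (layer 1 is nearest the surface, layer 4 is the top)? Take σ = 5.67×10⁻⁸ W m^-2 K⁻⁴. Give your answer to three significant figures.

153 K

The effective emission temperature is T_e = [S(1−α)/(4σ)]^¼ = 116.3 K.
The net upward flux σT_e⁴ is constant between every pair of levels, so T_k⁴ = (N+1−k)T_e⁴.
T_2 = (3)^(1/4)·116.3 = 153.1 K.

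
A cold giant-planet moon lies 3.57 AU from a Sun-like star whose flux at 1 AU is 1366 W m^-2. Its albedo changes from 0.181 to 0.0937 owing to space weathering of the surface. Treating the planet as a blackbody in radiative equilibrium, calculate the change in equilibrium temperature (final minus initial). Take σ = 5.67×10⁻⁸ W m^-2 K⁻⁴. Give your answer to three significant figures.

Flux at the orbit: S = 1366/(3.57)² = 107.2 W m^-2.
Initial: T₁ = [S(1−0.181)/(4σ)]^(1/4) = 140.3 K.
Final:   T₂ = [S(1−0.0937)/(4σ)]^(1/4) = 143.9 K.
Change: 143.9 − 140.3 = 3.597 K.

3.60 K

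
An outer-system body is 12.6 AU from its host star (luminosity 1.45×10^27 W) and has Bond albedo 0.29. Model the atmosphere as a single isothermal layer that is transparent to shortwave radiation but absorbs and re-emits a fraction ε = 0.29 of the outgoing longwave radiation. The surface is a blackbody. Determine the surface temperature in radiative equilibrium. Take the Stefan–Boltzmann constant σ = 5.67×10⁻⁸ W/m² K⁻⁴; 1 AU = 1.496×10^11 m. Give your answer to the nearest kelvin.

104 K

d = 12.6 × 1.496×10^11 m = 1.885×10^12 m.
S = L/(4πd²) = 32.48 W/m².
At the top of the atmosphere, σT_e⁴ = S(1−α)/4 = 5.764 W/m², giving T_e = 100.4 K.
The surface balance (absorbed SW + ε·downward IR = σT_s⁴) with T_a⁴ = T_s⁴/2 reduces to T_s = T_e·[2/(2−ε)]^¼ = 104.4 K.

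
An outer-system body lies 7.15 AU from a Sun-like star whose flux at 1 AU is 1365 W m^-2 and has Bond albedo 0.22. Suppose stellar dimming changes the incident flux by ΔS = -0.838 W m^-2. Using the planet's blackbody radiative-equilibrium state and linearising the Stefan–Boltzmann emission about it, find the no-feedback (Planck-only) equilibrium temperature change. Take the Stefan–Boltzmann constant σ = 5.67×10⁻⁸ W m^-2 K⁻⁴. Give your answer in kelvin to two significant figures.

Flux at the orbit: S = 1365/(7.15)² = 26.70 W m^-2.
The baseline emission temperature is T_e = 97.89 K.
ΔF = Δ[S(1−α)]/4 = (1−0.22)·-0.838/4 = -0.1634 W m^-2.
Linearising σT⁴ gives d(σT⁴)/dT = 4σT_e³ = 0.2128 W m^-2 per K.
So ΔT₀ = -0.1634/0.2128 = -0.768 K.

-0.77 K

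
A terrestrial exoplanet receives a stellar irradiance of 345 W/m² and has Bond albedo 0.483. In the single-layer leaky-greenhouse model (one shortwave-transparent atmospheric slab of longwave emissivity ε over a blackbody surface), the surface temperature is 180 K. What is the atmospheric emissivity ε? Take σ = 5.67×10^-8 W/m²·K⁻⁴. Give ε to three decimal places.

0.502

TOA balance gives T_e = 167.5 K.
T_s⁴ = T_e⁴·2/(2−ε) → ε = 2 − 2(T_e/T_s)⁴ = 2 − 2·(167.5/180)⁴ = 0.5017.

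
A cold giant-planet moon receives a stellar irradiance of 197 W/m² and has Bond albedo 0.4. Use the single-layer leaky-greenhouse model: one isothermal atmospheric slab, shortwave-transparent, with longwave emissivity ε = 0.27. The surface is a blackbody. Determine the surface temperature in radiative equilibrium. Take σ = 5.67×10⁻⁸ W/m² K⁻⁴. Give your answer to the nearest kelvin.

157 kelvin

At the top of the atmosphere, σT_e⁴ = S(1−α)/4 = 29.55 W/m², giving T_e = 151.1 K.
The surface balance (absorbed SW + ε·downward IR = σT_s⁴) with T_a⁴ = T_s⁴/2 reduces to T_s = T_e·[2/(2−ε)]^¼ = 156.7 K.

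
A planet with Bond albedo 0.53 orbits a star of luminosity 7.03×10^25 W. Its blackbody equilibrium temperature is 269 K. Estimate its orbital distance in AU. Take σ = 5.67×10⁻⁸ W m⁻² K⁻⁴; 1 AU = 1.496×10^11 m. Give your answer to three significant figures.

Required flux: S = 4σT⁴/(1−α) = 2527 W m⁻².
From L = 4πd²S, d = √(7.03×10^25/(4π·2527)) = 4.705×10^10 m = 0.3145 AU.

0.315 AU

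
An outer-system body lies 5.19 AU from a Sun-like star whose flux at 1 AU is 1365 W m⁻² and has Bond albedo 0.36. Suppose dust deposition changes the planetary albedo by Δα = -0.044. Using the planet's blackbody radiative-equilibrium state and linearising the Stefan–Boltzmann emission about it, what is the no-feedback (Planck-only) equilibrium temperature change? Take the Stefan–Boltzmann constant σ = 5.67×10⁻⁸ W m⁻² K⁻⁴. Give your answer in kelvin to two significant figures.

Flux at the orbit: S = 1365/(5.19)² = 50.68 W m⁻².
The baseline emission temperature is T_e = 109.4 K.
TOA radiative forcing: ΔF = −S·Δα/4 = −50.68·(-0.044)/4 = 0.5574 W m⁻².
Linearising σT⁴ gives d(σT⁴)/dT = 4σT_e³ = 0.2966 W m⁻² per K.
So ΔT₀ = 0.5574/0.2966 = 1.88 K.

1.9 kelvin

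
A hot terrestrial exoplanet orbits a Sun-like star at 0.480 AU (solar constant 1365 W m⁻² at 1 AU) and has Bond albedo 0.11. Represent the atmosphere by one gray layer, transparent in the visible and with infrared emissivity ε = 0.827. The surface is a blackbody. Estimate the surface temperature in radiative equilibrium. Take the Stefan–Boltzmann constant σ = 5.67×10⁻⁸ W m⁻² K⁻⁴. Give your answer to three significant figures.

446 kelvin

By the inverse-square law, S = 1365/0.480² = 5924 W m⁻².
At the top of the atmosphere, σT_e⁴ = S(1−α)/4 = 1318 W m⁻², giving T_e = 390.5 K.
The surface balance (absorbed SW + ε·downward IR = σT_s⁴) with T_a⁴ = T_s⁴/2 reduces to T_s = T_e·[2/(2−ε)]^¼ = 446.2 K.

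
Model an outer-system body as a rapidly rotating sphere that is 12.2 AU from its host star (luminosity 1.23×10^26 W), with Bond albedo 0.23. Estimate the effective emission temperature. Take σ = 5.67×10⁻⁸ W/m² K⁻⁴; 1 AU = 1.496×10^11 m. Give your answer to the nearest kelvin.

d = 12.2 × 1.496×10^11 m = 1.825×10^12 m.
Spreading L over a sphere of radius d: S = 1.23×10^26/(4π·1.83×10^12²) = 2.938 W/m².
The planet absorbs (1−α)S over its disc πR² and re-emits over 4πR², so the mean absorbed flux is (1−0.23)·2.938/4 = 0.5656 W/m².
Balancing against σT⁴: T = (0.5656/5.67×10⁻⁸)^(1/4) = 56.20 K.

56 kelvin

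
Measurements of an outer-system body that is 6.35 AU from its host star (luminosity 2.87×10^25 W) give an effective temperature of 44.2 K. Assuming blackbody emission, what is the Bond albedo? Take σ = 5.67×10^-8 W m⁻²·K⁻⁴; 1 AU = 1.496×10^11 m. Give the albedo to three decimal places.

Orbital distance: d = 6.35 AU = 9.500×10^11 m.
Spreading L over a sphere of radius d: S = 2.87×10^25/(4π·9.50×10^11²) = 2.531 W m⁻².
From σT⁴ = S(1−α)/4 we invert for α: 1−α = 4σT⁴/S.
4σT⁴ = 4·5.67×10⁻⁸·(44.2)⁴ = 0.8656 W m⁻².
Hence α = 1 − 0.8656/2.531 = 0.6580.

0.658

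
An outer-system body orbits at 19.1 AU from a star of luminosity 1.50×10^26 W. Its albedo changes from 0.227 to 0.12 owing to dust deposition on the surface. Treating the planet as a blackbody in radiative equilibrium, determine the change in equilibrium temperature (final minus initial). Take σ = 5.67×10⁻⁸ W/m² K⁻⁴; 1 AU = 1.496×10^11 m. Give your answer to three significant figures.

1.56 K

Orbital distance: d = 19.1 AU = 2.857×10^12 m.
Spreading L over a sphere of radius d: S = 1.50×10^26/(4π·2.86×10^12²) = 1.462 W/m².
Before: T₁ = [1.462·0.773/(4σ)]^(1/4) = 47.25 K.
After:  T₂ = [1.462·0.88/(4σ)]^(1/4) = 48.80 K.
Change: 48.80 − 47.25 = 1.556 K.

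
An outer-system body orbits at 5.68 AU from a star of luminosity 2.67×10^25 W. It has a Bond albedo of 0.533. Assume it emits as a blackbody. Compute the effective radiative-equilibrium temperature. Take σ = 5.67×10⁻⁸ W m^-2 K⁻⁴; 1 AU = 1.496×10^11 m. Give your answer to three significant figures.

49.6 kelvin

Orbital distance: d = 5.68 AU = 8.497×10^11 m.
S = L/(4πd²) = 2.943 W m^-2.
The planet absorbs (1−α)S over its disc πR² and re-emits over 4πR², so the mean absorbed flux is (1−0.533)·2.943/4 = 0.3436 W m^-2.
Set σT⁴ = 0.3436 → T = (0.3436/σ)^(1/4) = 49.61 K.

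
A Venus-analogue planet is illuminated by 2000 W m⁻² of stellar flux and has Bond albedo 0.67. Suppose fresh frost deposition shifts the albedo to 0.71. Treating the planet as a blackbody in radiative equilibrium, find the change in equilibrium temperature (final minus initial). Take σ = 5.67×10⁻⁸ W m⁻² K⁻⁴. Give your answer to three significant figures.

-7.38 K

With α = 0.67, T₁ = 232.3 K.
With α = 0.71, T₂ = 224.9 K.
Change: 224.9 − 232.3 = -7.383 K.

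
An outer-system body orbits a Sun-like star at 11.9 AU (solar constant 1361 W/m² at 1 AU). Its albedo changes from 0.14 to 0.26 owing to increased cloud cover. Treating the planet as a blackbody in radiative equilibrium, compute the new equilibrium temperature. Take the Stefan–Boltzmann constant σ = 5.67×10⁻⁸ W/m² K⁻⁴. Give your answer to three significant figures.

Irradiance scales as 1/d², so S = 1361 W/m² × (1/11.9)² = 9.611 W/m².
T₂ = [S(1−α₂)/(4σ)]^(1/4) = [9.611·0.74/(4σ)]^(1/4) = 74.83 K.

74.8 K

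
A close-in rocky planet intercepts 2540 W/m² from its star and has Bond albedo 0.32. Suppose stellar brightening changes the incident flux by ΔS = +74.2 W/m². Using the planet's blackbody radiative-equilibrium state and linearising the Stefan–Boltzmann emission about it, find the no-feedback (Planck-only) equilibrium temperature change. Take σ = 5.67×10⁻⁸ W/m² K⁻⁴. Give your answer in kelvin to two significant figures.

Unperturbed T_e = [2540·(1−0.32)/(4σ)]^¼ = 295.4 K.
Only a fraction (1−α) is absorbed and it's spread over 4πR², so ΔF = (1−α)ΔS/4 = 12.61 W/m².
The Planck feedback parameter is 4σT_e³ = 5.847 W/m²/K.
ΔT₀ = ΔF/λ_P = 12.61/5.847 = 2.16 K.

2.2 kelvin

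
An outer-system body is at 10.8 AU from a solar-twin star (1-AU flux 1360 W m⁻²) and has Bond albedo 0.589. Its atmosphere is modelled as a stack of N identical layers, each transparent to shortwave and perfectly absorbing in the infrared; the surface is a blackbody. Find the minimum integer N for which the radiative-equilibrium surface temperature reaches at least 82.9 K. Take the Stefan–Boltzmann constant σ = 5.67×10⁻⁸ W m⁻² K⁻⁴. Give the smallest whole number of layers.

2

By the inverse-square law, S = 1360/10.8² = 11.66 W m⁻².
The effective emission temperature is T_e = [S(1−α)/(4σ)]^¼ = 67.80 K.
Need (N+1)T_e⁴ ≥ T_s⁴, i.e. N+1 ≥ (82.9/67.80)⁴ = 2.235.
Rounding up, N = 2.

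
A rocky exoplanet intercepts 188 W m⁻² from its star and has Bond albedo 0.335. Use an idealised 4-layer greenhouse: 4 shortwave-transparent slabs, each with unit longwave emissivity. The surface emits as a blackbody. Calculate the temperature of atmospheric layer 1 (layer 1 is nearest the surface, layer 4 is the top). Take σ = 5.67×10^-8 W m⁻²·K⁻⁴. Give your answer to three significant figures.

217 K

OLR = S(1−α)/4 = 31.26 W m⁻²; the top layer radiates at T_e = 153.2 K.
In the N-layer model, layer k (counted from the surface) has T_k = (N+1−k)^(1/4)·T_e.
T_1 = (4)^(1/4)·153.2 = 216.7 K.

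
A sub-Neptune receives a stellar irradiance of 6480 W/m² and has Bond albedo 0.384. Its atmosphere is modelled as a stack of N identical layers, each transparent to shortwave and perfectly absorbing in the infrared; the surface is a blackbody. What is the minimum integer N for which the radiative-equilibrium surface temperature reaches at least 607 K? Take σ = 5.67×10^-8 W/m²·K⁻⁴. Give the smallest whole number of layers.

The effective emission temperature is T_e = [S(1−α)/(4σ)]^¼ = 364.2 K.
T_s = (N+1)^(1/4)·T_e ≥ 607 K requires N+1 ≥ (T_s/T_e)⁴ = (607/364.2)⁴ = 7.713.
So N ≥ 6.713; the smallest integer is N = 7.

7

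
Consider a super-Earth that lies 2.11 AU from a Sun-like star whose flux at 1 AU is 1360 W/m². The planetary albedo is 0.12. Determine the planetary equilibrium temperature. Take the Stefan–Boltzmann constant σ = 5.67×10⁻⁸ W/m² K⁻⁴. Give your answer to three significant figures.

Irradiance scales as 1/d², so S = 1360 W/m² × (1/2.11)² = 305.5 W/m².
Averaging over the sphere, the absorbed flux is S(1−α)/4 = 67.20 W/m².
Balancing against σT⁴: T = (67.20/5.67×10⁻⁸)^(1/4) = 185.5 K.

186 K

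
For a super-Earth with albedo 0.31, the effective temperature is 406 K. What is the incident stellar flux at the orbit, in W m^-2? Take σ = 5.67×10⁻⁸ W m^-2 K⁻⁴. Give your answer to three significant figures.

From S(1−α)/4 = σT⁴: S = 4σT⁴/(1−α).
σT⁴ = 5.67×10⁻⁸·(406)⁴ = 1541 W m^-2.
So S = 4×1541/(1−0.31) = 8931 W m^-2.

8930 W m^-2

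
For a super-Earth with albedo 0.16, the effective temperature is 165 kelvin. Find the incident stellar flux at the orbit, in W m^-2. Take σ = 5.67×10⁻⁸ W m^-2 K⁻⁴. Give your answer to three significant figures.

200 W m^-2

Invert the energy balance for S: S = 4σT⁴/(1−α).
σT⁴ = 5.67×10⁻⁸·(165)⁴ = 42.03 W m^-2.
So S = 4×42.03/(1−0.16) = 200.1 W m^-2.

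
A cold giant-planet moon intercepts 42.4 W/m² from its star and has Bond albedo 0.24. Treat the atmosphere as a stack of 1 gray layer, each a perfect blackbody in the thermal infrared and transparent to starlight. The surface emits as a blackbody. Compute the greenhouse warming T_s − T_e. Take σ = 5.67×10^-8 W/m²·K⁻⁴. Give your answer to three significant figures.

20.7 kelvin

The effective emission temperature is T_e = [S(1−α)/(4σ)]^¼ = 109.2 K.
T_s = (N+1)^(1/4)·T_e = 129.8 K.
So the greenhouse effect raises the surface by 129.8 − 109.2 = 20.66 K.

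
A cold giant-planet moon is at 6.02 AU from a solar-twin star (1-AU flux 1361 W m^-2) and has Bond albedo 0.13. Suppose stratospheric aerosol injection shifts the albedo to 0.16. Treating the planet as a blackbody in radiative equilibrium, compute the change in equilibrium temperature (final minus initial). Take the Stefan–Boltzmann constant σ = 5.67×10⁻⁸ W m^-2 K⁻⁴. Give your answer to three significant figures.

-0.957 kelvin

Irradiance scales as 1/d², so S = 1361 W m^-2 × (1/6.02)² = 37.55 W m^-2.
Before: T₁ = [37.55·0.87/(4σ)]^(1/4) = 109.6 K.
Final:   T₂ = [S(1−0.16)/(4σ)]^(1/4) = 108.6 K.
Change: 108.6 − 109.6 = -0.9569 K.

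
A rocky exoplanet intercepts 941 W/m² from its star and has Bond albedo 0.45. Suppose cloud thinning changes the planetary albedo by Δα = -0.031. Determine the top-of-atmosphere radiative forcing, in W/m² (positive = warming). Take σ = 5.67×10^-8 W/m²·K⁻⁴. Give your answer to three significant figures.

7.29 W/m²

ΔF = −(S/4)Δα = −(941.0/4)×(-0.031) = 7.293 W/m².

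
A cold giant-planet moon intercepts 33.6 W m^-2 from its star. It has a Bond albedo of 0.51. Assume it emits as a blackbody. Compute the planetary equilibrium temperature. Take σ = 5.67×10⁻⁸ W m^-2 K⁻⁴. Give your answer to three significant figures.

Averaging over the sphere, the absorbed flux is S(1−α)/4 = 4.116 W m^-2.
Balancing against σT⁴: T = (4.116/5.67×10⁻⁸)^(1/4) = 92.30 K.

92.3 K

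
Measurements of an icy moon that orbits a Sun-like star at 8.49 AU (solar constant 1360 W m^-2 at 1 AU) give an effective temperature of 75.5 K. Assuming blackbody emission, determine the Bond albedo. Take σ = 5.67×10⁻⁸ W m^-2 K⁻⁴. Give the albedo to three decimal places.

Flux at the orbit: S = 1360/(8.49)² = 18.87 W m^-2.
From σT⁴ = S(1−α)/4 we invert for α: 1−α = 4σT⁴/S.
σT⁴ = 1.842 W m^-2, so 4σT⁴ = 7.369 W m^-2.
Hence α = 1 − 7.369/18.87 = 0.6094.

0.609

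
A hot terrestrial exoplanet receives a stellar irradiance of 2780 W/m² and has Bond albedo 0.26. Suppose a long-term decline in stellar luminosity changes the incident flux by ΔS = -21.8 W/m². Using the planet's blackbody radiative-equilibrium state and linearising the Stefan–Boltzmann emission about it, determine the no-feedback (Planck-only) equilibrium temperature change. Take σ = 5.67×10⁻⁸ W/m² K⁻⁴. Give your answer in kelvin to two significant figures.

-0.61 K

The baseline emission temperature is T_e = 308.6 K.
TOA radiative forcing: ΔF = (1−α)ΔS/4 = 0.74·(-21.8)/4 = -4.033 W/m².
Planck response: λ_P = 4σT_e³ = 4·5.67×10⁻⁸·(308.6)³ = 6.666 W/m²/K.
ΔT₀ = ΔF/λ_P = -4.033/6.666 = -0.605 K.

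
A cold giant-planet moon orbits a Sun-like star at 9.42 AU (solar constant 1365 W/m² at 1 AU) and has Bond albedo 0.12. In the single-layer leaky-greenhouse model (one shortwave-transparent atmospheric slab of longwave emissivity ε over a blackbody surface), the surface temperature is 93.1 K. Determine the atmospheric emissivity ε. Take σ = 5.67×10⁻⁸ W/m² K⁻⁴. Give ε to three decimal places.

Flux at the orbit: S = 1365/(9.42)² = 15.38 W/m².
TOA balance gives T_e = 87.90 K.
Inverting T_s⁴ = 2T_e⁴/(2−ε): (T_e/T_s)⁴ = 0.7945, so ε = 2(1 − 0.7945) = 0.4111.

0.411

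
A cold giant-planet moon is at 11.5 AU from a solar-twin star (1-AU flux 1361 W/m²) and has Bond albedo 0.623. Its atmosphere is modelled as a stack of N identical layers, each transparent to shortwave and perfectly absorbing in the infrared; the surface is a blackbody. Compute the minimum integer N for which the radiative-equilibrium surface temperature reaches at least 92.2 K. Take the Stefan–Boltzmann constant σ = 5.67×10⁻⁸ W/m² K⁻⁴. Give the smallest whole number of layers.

Flux at the orbit: S = 1361/(11.5)² = 10.29 W/m².
The effective emission temperature is T_e = [S(1−α)/(4σ)]^¼ = 64.31 K.
Since T_s⁴ = (N+1)T_e⁴, we need N ≥ (T_s/T_e)⁴ − 1 = 3.224.
The minimum whole number is N = 4.

4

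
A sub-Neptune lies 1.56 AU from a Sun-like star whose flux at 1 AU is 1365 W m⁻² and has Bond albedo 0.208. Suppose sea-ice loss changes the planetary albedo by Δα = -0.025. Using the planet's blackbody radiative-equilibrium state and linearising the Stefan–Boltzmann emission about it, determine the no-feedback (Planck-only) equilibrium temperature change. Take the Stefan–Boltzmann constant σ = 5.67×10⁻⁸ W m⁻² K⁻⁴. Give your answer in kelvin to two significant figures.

1.7 kelvin

By the inverse-square law, S = 1365/1.56² = 560.9 W m⁻².
The baseline emission temperature is T_e = 210.4 K.
TOA radiative forcing: ΔF = −S·Δα/4 = −560.9·(-0.025)/4 = 3.506 W m⁻².
Planck response: λ_P = 4σT_e³ = 4·5.67×10⁻⁸·(210.4)³ = 2.112 W m⁻²/K.
Hence the no-feedback warming is ΔF/(4σT_e³) = 1.66 K.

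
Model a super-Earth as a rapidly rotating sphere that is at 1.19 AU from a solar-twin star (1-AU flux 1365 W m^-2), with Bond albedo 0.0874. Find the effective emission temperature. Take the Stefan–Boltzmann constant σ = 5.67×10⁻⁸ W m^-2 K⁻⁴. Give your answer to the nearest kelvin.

Irradiance scales as 1/d², so S = 1365 W m^-2 × (1/1.19)² = 963.9 W m^-2.
Absorbed flux (global mean): S(1−α)/4 = 963.9·0.913/4 = 219.9 W m^-2.
In equilibrium σT⁴ equals this, so T = 249.6 K.

250 K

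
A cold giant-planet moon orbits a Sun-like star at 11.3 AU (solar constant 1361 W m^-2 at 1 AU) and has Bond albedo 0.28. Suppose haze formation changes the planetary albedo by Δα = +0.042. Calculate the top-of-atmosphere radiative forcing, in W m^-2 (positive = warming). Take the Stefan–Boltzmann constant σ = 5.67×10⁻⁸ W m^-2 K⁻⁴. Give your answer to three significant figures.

Irradiance scales as 1/d², so S = 1361 W m^-2 × (1/11.3)² = 10.66 W m^-2.
TOA radiative forcing: ΔF = −S·Δα/4 = −10.66·(+0.042)/4 = -0.1119 W m^-2.

-0.112 W m^-2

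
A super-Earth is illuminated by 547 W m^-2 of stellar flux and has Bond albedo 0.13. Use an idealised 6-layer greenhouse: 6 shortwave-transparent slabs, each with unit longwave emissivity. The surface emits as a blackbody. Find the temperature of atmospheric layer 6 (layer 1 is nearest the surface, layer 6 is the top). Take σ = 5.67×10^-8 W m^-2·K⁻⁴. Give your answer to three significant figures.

214 K

OLR = S(1−α)/4 = 119.0 W m^-2; the top layer radiates at T_e = 214.0 K.
The net upward flux σT_e⁴ is constant between every pair of levels, so T_k⁴ = (N+1−k)T_e⁴.
T_6 = (1)^(1/4)·214.0 = 214.0 K.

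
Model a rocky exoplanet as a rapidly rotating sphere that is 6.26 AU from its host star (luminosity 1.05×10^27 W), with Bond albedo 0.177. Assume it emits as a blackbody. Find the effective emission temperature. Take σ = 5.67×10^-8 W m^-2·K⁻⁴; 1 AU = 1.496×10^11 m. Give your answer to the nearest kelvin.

Orbital distance: d = 6.26 AU = 9.365×10^11 m.
Flux at the orbit: S = L/(4πd²) = 1.05×10^27/(4π·(9.36×10^11)²) = 95.27 W m^-2.
Absorbed flux (global mean): S(1−α)/4 = 95.27·0.823/4 = 19.60 W m^-2.
Balancing against σT⁴: T = (19.60/5.67×10⁻⁸)^(1/4) = 136.4 K.

136 K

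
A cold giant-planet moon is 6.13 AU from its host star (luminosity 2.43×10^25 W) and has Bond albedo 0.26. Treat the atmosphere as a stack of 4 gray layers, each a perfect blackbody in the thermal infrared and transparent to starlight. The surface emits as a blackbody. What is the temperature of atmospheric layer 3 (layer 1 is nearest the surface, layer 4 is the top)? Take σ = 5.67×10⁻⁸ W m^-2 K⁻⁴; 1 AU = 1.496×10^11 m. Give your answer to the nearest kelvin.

Orbital distance: d = 6.13 AU = 9.170×10^11 m.
Flux at the orbit: S = L/(4πd²) = 2.43×10^25/(4π·(9.17×10^11)²) = 2.299 W m^-2.
The effective emission temperature is T_e = [S(1−α)/(4σ)]^¼ = 52.34 K.
The net upward flux σT_e⁴ is constant between every pair of levels, so T_k⁴ = (N+1−k)T_e⁴.
With k = 3: T_3 = (4+1−3)^¼·52.34 K = 62.24 K.

62 K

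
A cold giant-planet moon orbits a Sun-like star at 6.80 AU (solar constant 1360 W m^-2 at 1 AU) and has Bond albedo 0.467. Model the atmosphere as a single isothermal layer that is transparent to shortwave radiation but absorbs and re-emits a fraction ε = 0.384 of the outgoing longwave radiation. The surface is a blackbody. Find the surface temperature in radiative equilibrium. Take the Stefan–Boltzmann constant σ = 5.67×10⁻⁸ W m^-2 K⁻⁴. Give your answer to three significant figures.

Flux at the orbit: S = 1360/(6.80)² = 29.41 W m^-2.
At the top of the atmosphere, σT_e⁴ = S(1−α)/4 = 3.919 W m^-2, giving T_e = 91.18 K.
The surface balance (absorbed SW + ε·downward IR = σT_s⁴) with T_a⁴ = T_s⁴/2 reduces to T_s = T_e·[2/(2−ε)]^¼ = 96.17 K.

96.2 K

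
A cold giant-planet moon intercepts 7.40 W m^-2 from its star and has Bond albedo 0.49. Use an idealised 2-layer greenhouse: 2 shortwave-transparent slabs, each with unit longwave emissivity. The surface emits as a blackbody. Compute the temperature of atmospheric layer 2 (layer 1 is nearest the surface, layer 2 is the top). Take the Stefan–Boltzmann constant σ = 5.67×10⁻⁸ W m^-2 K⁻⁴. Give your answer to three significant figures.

63.9 kelvin

OLR = S(1−α)/4 = 0.9435 W m^-2; the top layer radiates at T_e = 63.87 K.
Each opaque layer satisfies 2T_j⁴ = T_{j−1}⁴ + T_{j+1}⁴, giving T_k⁴ = (N+1−k)T_e⁴.
T_2 = (1)^(1/4)·63.87 = 63.87 K.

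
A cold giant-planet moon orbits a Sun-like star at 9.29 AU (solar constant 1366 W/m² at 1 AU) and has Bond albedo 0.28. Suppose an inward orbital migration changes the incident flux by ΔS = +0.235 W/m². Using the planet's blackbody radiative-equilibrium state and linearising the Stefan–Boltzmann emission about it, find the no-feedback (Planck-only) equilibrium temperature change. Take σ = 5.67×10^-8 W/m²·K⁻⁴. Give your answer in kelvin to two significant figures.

By the inverse-square law, S = 1366/9.29² = 15.83 W/m².
Unperturbed T_e = [15.83·(1−0.28)/(4σ)]^¼ = 84.19 K.
Only a fraction (1−α) is absorbed and it's spread over 4πR², so ΔF = (1−α)ΔS/4 = 0.04230 W/m².
The Planck feedback parameter is 4σT_e³ = 0.1354 W/m²/K.
ΔT₀ = ΔF/λ_P = 0.04230/0.1354 = 0.313 K.

0.31 K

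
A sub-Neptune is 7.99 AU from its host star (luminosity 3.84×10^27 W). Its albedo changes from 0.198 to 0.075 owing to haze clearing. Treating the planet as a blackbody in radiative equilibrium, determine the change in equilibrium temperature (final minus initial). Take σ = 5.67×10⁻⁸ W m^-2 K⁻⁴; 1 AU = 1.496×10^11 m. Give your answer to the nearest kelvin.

d = 7.99 × 1.496×10^11 m = 1.195×10^12 m.
Flux at the orbit: S = L/(4πd²) = 3.84×10^27/(4π·(1.20×10^12)²) = 213.9 W m^-2.
Initial: T₁ = [S(1−0.198)/(4σ)]^(1/4) = 165.8 K.
With α = 0.075, T₂ = 171.9 K.
Change: 171.9 − 165.8 = 6.022 K.

6 K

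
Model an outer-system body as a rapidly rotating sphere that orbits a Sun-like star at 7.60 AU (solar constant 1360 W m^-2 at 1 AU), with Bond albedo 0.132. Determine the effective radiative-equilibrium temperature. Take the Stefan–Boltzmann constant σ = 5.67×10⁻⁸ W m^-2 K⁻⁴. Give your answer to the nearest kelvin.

97 K

Flux at the orbit: S = 1360/(7.60)² = 23.55 W m^-2.
Averaging over the sphere, the absorbed flux is S(1−α)/4 = 5.109 W m^-2.
Set σT⁴ = 5.109 → T = (5.109/σ)^(1/4) = 97.43 K.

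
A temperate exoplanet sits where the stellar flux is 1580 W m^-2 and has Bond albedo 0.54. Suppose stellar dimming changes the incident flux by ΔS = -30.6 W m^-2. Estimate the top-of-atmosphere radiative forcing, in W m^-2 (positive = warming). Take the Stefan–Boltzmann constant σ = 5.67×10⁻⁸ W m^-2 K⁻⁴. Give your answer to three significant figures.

TOA radiative forcing: ΔF = (1−α)ΔS/4 = 0.46·(-30.6)/4 = -3.519 W m^-2.

-3.52 W m^-2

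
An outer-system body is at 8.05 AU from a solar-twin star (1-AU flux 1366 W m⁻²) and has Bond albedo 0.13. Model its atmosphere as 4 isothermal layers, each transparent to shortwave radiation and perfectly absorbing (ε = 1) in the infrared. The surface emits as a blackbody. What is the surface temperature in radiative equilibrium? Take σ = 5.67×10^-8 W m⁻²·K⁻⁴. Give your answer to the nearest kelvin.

142 kelvin

By the inverse-square law, S = 1366/8.05² = 21.08 W m⁻².
The effective emission temperature is T_e = [S(1−α)/(4σ)]^¼ = 94.83 K.
For an N-layer opaque stack, T_s⁴ = (N+1)T_e⁴, hence T_s = (5)^(1/4)×94.83 K = 141.8 K.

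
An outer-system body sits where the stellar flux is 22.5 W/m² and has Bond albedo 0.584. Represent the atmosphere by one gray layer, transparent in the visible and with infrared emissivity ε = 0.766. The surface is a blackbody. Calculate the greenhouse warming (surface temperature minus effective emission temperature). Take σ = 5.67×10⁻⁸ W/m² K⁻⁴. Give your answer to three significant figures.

The planet radiates to space at T_e = [S(1−α)/(4σ)]^(1/4) = 80.15 K.
The surface balance (absorbed SW + ε·downward IR = σT_s⁴) with T_a⁴ = T_s⁴/2 reduces to T_s = T_e·[2/(2−ε)]^¼ = 90.44 K.
Greenhouse warming: T_s − T_e = 10.28 K.

10.3 K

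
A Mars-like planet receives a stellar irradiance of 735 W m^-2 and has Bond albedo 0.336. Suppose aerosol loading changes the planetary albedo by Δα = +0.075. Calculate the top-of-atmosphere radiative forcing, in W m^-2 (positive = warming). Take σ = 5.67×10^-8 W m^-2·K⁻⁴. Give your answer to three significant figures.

The change in absorbed flux is Δ[S(1−α)/4] = −SΔα/4 = -13.78 W m^-2.

-13.8 W m^-2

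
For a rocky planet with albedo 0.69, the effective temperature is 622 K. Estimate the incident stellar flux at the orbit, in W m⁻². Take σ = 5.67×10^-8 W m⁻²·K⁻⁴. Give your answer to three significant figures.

From S(1−α)/4 = σT⁴: S = 4σT⁴/(1−α).
σT⁴ = 5.67×10⁻⁸·(622)⁴ = 8487 W m⁻².
So S = 4×8487/(1−0.69) = 1.095×10^5 W m⁻².

1.10×10^5 W m⁻²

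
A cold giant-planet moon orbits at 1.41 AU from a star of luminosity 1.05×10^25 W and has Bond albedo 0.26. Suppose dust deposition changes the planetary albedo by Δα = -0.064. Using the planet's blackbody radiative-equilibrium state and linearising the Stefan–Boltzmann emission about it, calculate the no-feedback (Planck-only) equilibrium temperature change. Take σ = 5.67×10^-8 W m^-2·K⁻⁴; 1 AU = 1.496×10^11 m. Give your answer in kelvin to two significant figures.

1.9 K

d = 1.41 × 1.496×10^11 m = 2.109×10^11 m.
S = L/(4πd²) = 18.78 W m^-2.
Reference equilibrium: T_e = [S(1−α)/(4σ)]^(1/4) = 88.47 K.
TOA radiative forcing: ΔF = −S·Δα/4 = −18.78·(-0.064)/4 = 0.3005 W m^-2.
The Planck feedback parameter is 4σT_e³ = 0.1571 W m^-2/K.
So ΔT₀ = 0.3005/0.1571 = 1.91 K.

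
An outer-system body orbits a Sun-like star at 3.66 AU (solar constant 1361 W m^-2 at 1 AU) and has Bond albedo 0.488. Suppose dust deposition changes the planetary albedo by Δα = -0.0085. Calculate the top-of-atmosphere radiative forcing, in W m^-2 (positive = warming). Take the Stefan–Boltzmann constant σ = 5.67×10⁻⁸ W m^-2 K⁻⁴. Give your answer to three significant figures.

Flux at the orbit: S = 1361/(3.66)² = 101.6 W m^-2.
TOA radiative forcing: ΔF = −S·Δα/4 = −101.6·(-0.0085)/4 = 0.2159 W m^-2.

0.216 W m^-2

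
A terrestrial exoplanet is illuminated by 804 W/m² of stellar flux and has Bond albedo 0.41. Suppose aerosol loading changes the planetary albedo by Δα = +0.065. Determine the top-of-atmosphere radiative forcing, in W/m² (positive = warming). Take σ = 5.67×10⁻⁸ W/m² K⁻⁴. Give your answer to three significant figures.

ΔF = −(S/4)Δα = −(804.0/4)×(+0.065) = -13.07 W/m².

-13.1 W/m²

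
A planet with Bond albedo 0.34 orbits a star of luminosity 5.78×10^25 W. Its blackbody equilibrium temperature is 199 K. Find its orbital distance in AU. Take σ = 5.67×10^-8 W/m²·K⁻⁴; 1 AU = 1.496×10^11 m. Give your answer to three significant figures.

Energy balance gives S = 4σT⁴/(1−α) = 538.9 W/m².
Then d = [L/(4πS)]^(1/2) = 9.239×10^10 m, i.e. 0.6175 AU.

0.618 AU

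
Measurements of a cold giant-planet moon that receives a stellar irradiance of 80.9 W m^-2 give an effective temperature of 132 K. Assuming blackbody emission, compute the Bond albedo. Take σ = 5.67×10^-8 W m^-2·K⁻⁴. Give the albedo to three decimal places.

Energy balance: S(1−α)/4 = σT⁴, so 1−α = 4σT⁴/S.
4σT⁴ = 4·5.67×10⁻⁸·(132)⁴ = 68.86 W m^-2.
1−α = 68.86/80.90 = 0.8511, so α = 0.1489.

0.149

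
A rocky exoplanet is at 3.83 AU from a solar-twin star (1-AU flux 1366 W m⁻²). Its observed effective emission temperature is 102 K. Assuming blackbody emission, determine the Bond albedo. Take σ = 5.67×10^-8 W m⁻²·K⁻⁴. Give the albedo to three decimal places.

By the inverse-square law, S = 1366/3.83² = 93.12 W m⁻².
Energy balance: S(1−α)/4 = σT⁴, so 1−α = 4σT⁴/S.
4σT⁴ = 4·5.67×10⁻⁸·(102)⁴ = 24.55 W m⁻².
1−α = 24.55/93.12 = 0.2636, so α = 0.7364.

0.736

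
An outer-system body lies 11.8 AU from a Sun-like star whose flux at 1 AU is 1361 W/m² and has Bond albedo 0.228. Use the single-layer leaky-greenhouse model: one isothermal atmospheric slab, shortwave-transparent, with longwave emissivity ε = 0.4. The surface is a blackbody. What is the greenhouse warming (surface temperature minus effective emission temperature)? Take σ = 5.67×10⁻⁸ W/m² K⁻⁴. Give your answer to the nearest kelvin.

Flux at the orbit: S = 1361/(11.8)² = 9.774 W/m².
At the top of the atmosphere, σT_e⁴ = S(1−α)/4 = 1.886 W/m², giving T_e = 75.95 K.
Surface balance with a leaky layer gives σT_s⁴ = σT_e⁴·2/(2−ε), so T_s = T_e·[2/(2−0.4)]^(1/4) = 80.31 K.
Greenhouse warming: T_s − T_e = 4.357 K.

4 K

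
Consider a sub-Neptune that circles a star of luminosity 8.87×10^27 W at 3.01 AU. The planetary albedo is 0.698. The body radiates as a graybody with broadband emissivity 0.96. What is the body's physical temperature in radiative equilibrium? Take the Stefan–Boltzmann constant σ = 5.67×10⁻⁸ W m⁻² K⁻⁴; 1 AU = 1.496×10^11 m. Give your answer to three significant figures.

d = 3.01 × 1.496×10^11 m = 4.503×10^11 m.
S = L/(4πd²) = 3481 W m⁻².
The planet absorbs (1−α)S over its disc πR² and re-emits over 4πR², so the mean absorbed flux is (1−0.698)·3481/4 = 262.8 W m⁻².
Equating to εσT⁴ with ε = 0.96: T = (262.8/0.96σ)^(1/4) = 263.6 K.

264 kelvin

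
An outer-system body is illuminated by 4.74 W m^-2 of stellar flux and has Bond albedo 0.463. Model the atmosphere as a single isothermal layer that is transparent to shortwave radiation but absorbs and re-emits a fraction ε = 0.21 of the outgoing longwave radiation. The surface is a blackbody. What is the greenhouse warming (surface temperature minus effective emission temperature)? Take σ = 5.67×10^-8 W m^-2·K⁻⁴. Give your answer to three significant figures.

1.63 K

Effective emission temperature (TOA balance): σT_e⁴ = S(1−α)/4 = 0.6363 W m^-2 → T_e = 57.88 K.
The surface balance (absorbed SW + ε·downward IR = σT_s⁴) with T_a⁴ = T_s⁴/2 reduces to T_s = T_e·[2/(2−ε)]^¼ = 59.51 K.
The atmosphere warms the surface by 1.628 K.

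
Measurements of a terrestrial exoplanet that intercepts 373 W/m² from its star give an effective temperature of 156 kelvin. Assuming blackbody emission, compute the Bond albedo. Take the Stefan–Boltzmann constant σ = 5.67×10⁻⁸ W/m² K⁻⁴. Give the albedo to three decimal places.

Energy balance: S(1−α)/4 = σT⁴, so 1−α = 4σT⁴/S.
σT⁴ = 33.58 W/m², so 4σT⁴ = 134.3 W/m².
1−α = 134.3/373.0 = 0.3601, so α = 0.6399.

0.640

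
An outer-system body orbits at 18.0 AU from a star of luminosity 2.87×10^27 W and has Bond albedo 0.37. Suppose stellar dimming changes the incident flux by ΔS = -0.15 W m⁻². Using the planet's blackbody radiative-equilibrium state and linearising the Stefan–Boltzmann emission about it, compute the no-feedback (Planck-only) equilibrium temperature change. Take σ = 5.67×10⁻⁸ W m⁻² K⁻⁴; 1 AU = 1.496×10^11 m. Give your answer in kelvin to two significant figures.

Orbital distance: d = 18.0 AU = 2.693×10^12 m.
Spreading L over a sphere of radius d: S = 2.87×10^27/(4π·2.69×10^12²) = 31.50 W m⁻².
Unperturbed T_e = [31.50·(1−0.37)/(4σ)]^¼ = 96.71 K.
TOA radiative forcing: ΔF = (1−α)ΔS/4 = 0.63·(-0.15)/4 = -0.02363 W m⁻².
Linearising σT⁴ gives d(σT⁴)/dT = 4σT_e³ = 0.2052 W m⁻² per K.
ΔT₀ = ΔF/λ_P = -0.02363/0.2052 = -0.115 K.

-0.12 K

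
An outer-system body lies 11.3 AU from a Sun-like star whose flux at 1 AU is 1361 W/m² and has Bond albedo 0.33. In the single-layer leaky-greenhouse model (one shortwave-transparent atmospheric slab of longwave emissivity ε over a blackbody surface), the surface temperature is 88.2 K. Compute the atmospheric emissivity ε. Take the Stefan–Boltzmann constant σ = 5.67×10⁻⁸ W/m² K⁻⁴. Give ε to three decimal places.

Irradiance scales as 1/d², so S = 1361 W/m² × (1/11.3)² = 10.66 W/m².
First, T_e = [10.66·(1−0.33)/(4σ)]^(1/4) = 74.91 K.
T_s⁴ = T_e⁴·2/(2−ε) → ε = 2 − 2(T_e/T_s)⁴ = 2 − 2·(74.91/88.2)⁴ = 0.9594.

0.959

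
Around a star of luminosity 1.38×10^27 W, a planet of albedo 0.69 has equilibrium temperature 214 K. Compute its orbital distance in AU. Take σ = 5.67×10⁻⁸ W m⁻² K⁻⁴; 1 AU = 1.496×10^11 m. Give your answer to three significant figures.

Required flux: S = 4σT⁴/(1−α) = 1534 W m⁻².
From L = 4πd²S, d = √(1.38×10^27/(4π·1534)) = 2.675×10^11 m = 1.788 AU.

1.79 AU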